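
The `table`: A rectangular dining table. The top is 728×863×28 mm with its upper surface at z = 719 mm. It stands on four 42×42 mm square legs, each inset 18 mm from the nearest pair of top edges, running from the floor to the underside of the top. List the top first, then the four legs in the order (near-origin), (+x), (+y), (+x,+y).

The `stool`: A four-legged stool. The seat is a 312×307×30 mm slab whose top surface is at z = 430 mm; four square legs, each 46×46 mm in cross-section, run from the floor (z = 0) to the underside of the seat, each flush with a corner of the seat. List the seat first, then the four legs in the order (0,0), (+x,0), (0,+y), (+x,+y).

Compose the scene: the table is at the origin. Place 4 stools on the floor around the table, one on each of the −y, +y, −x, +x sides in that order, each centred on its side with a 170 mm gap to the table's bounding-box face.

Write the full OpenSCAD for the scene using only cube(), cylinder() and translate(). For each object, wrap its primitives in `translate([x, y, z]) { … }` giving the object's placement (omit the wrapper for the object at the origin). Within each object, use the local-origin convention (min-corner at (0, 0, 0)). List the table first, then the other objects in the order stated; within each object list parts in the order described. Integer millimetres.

translate([0, 0, 691]) cube([728, 863, 28]);
translate([18, 18, 0]) cube([42, 42, 691]);
translate([668, 18, 0]) cube([42, 42, 691]);
translate([18, 803, 0]) cube([42, 42, 691]);
translate([668, 803, 0]) cube([42, 42, 691]);
translate([208, -477, 0]) {
  translate([0, 0, 400]) cube([312, 307, 30]);
  cube([46, 46, 400]);
  translate([266, 0, 0]) cube([46, 46, 400]);
  translate([0, 261, 0]) cube([46, 46, 400]);
  translate([266, 261, 0]) cube([46, 46, 400]);
}
translate([208, 1033, 0]) {
  translate([0, 0, 400]) cube([312, 307, 30]);
  cube([46, 46, 400]);
  translate([266, 0, 0]) cube([46, 46, 400]);
  translate([0, 261, 0]) cube([46, 46, 400]);
  translate([266, 261, 0]) cube([46, 46, 400]);
}
translate([-482, 278, 0]) {
  translate([0, 0, 400]) cube([312, 307, 30]);
  cube([46, 46, 400]);
  translate([266, 0, 0]) cube([46, 46, 400]);
  translate([0, 261, 0]) cube([46, 46, 400]);
  translate([266, 261, 0]) cube([46, 46, 400]);
}
translate([898, 278, 0]) {
  translate([0, 0, 400]) cube([312, 307, 30]);
  cube([46, 46, 400]);
  translate([266, 0, 0]) cube([46, 46, 400]);
  translate([0, 261, 0]) cube([46, 46, 400]);
  translate([266, 261, 0]) cube([46, 46, 400]);
}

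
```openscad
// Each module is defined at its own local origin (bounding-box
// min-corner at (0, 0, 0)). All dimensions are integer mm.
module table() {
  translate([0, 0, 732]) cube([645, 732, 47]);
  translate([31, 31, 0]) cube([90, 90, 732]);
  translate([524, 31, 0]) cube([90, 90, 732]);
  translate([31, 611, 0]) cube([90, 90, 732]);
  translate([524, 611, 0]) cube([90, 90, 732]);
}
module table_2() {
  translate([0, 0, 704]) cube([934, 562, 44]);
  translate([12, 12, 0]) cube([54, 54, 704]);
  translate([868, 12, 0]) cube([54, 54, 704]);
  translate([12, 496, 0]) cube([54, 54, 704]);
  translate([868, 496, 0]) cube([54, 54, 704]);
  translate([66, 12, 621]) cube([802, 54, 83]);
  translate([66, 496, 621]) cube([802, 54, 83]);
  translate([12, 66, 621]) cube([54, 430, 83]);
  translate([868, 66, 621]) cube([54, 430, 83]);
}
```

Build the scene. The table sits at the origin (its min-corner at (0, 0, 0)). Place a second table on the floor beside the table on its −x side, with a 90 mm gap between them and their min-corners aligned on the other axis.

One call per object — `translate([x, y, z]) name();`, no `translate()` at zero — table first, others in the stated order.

table();
translate([-1024, 0, 0]) table_2();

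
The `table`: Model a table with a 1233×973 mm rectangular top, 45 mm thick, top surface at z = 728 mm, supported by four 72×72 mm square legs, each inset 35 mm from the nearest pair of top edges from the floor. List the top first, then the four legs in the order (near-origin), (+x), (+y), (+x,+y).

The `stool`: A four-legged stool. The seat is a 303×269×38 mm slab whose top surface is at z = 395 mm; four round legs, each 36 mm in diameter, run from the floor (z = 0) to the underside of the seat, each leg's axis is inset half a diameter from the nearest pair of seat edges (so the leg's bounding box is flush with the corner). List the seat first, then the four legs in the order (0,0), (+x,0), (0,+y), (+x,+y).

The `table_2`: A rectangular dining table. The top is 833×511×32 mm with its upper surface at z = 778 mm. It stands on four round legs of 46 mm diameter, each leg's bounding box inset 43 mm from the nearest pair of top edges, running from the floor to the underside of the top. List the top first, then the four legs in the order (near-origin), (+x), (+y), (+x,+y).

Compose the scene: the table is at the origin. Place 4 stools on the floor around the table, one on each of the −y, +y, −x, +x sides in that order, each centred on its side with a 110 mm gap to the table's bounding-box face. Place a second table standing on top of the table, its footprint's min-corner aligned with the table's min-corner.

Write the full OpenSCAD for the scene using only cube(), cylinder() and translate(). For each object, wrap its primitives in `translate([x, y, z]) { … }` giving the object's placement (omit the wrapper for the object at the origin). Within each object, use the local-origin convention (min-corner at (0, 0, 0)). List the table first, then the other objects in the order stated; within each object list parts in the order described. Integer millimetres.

translate([0, 0, 683]) cube([1233, 973, 45]);
translate([35, 35, 0]) cube([72, 72, 683]);
translate([1126, 35, 0]) cube([72, 72, 683]);
translate([35, 866, 0]) cube([72, 72, 683]);
translate([1126, 866, 0]) cube([72, 72, 683]);
translate([465, -379, 0]) {
  translate([0, 0, 357]) cube([303, 269, 38]);
  translate([18, 18, 0]) cylinder(h = 357, r = 18);
  translate([285, 18, 0]) cylinder(h = 357, r = 18);
  translate([18, 251, 0]) cylinder(h = 357, r = 18);
  translate([285, 251, 0]) cylinder(h = 357, r = 18);
}
translate([465, 1083, 0]) {
  translate([0, 0, 357]) cube([303, 269, 38]);
  translate([18, 18, 0]) cylinder(h = 357, r = 18);
  translate([285, 18, 0]) cylinder(h = 357, r = 18);
  translate([18, 251, 0]) cylinder(h = 357, r = 18);
  translate([285, 251, 0]) cylinder(h = 357, r = 18);
}
translate([-413, 352, 0]) {
  translate([0, 0, 357]) cube([303, 269, 38]);
  translate([18, 18, 0]) cylinder(h = 357, r = 18);
  translate([285, 18, 0]) cylinder(h = 357, r = 18);
  translate([18, 251, 0]) cylinder(h = 357, r = 18);
  translate([285, 251, 0]) cylinder(h = 357, r = 18);
}
translate([1343, 352, 0]) {
  translate([0, 0, 357]) cube([303, 269, 38]);
  translate([18, 18, 0]) cylinder(h = 357, r = 18);
  translate([285, 18, 0]) cylinder(h = 357, r = 18);
  translate([18, 251, 0]) cylinder(h = 357, r = 18);
  translate([285, 251, 0]) cylinder(h = 357, r = 18);
}
translate([0, 0, 728]) {
  translate([0, 0, 746]) cube([833, 511, 32]);
  translate([66, 66, 0]) cylinder(h = 746, r = 23);
  translate([767, 66, 0]) cylinder(h = 746, r = 23);
  translate([66, 445, 0]) cylinder(h = 746, r = 23);
  translate([767, 445, 0]) cylinder(h = 746, r = 23);
}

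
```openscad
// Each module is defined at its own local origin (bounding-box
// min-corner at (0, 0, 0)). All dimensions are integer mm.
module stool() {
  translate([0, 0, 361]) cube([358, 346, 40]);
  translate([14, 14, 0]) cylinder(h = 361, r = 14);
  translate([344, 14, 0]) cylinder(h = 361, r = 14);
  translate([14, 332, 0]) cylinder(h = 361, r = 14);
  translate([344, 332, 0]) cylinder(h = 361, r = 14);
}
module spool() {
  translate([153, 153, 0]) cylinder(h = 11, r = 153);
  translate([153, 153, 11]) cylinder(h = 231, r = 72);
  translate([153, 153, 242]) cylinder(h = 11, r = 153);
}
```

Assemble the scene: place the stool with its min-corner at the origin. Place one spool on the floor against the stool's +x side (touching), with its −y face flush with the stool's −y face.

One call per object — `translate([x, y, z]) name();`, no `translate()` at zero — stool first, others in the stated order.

stool();
translate([358, 0, 0]) spool();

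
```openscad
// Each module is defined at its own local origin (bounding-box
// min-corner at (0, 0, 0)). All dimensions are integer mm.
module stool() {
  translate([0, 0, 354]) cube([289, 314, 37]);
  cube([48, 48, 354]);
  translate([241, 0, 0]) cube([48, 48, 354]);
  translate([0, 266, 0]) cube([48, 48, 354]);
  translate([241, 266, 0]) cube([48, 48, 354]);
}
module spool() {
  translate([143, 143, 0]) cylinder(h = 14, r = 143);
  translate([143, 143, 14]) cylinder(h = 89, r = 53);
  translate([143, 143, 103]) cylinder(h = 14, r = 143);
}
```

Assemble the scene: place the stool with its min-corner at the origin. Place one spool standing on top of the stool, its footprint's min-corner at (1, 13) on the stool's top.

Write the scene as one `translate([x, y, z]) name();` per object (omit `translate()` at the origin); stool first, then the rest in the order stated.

stool();
translate([1, 13, 391]) spool();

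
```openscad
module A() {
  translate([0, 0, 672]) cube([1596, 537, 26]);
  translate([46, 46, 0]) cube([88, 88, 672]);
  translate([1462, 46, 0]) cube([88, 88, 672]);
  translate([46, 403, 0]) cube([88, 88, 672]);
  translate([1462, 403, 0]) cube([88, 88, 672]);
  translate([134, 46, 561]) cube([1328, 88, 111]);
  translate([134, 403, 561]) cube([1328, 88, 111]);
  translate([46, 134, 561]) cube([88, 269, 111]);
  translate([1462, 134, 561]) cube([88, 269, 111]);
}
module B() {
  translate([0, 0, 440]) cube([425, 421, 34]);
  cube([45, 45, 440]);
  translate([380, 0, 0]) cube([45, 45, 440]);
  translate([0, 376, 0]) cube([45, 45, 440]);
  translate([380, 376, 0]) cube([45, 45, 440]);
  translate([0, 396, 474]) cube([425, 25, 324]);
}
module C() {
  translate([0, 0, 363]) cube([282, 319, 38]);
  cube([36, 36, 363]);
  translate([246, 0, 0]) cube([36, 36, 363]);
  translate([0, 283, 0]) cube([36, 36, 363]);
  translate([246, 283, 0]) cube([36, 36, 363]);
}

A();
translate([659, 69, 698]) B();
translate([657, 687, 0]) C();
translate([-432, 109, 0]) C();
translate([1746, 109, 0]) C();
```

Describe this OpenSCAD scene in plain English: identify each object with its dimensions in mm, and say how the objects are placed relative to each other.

A is a table: top 1596 mm (x) × 537 mm (y), 26 mm thick, upper face at z = 698 mm, on four 88×88 mm square legs, each inset 46 mm from the nearest pair of top edges, running from z = 0 to the bottom of the top. Four apron rails, 88 mm thick and 111 mm tall, run between adjacent legs with their top edges flush with the underside of the top and their outer faces flush with the legs' outer faces.

B is a chair. The seat is a 425×421×34 mm slab with its top at z = 474 mm, on four 45×45 mm corner legs (flush with the seat edges, standing on z = 0). A flat backrest 25 mm thick, 324 mm tall, spans the full seat width and rises from the seat top along its +y edge, rear face flush with the rear of the seat.

C is a four-legged stool. The seat is a 282×319×38 mm slab whose top surface is at z = 401 mm; four square legs, each 36×36 mm in cross-section, run from the floor (z = 0) to the underside of the seat, each flush with a corner of the seat.

The chair is on top of the table. Three stools sit around the table at the +y, −x, +x sides.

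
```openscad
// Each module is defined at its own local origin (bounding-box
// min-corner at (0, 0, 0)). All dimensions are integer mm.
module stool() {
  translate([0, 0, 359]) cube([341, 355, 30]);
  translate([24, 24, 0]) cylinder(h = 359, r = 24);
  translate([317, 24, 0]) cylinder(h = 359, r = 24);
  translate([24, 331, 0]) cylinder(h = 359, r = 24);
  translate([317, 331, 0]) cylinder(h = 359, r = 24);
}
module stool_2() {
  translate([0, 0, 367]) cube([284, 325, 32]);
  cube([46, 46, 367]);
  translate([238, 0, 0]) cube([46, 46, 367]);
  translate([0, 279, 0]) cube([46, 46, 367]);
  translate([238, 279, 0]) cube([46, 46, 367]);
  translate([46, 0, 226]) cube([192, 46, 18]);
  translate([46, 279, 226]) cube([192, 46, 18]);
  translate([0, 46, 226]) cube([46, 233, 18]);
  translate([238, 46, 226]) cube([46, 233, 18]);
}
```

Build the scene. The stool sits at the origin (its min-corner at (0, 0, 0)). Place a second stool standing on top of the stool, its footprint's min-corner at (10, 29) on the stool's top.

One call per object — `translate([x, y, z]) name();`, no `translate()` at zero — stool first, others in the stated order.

stool();
translate([10, 29, 389]) stool_2();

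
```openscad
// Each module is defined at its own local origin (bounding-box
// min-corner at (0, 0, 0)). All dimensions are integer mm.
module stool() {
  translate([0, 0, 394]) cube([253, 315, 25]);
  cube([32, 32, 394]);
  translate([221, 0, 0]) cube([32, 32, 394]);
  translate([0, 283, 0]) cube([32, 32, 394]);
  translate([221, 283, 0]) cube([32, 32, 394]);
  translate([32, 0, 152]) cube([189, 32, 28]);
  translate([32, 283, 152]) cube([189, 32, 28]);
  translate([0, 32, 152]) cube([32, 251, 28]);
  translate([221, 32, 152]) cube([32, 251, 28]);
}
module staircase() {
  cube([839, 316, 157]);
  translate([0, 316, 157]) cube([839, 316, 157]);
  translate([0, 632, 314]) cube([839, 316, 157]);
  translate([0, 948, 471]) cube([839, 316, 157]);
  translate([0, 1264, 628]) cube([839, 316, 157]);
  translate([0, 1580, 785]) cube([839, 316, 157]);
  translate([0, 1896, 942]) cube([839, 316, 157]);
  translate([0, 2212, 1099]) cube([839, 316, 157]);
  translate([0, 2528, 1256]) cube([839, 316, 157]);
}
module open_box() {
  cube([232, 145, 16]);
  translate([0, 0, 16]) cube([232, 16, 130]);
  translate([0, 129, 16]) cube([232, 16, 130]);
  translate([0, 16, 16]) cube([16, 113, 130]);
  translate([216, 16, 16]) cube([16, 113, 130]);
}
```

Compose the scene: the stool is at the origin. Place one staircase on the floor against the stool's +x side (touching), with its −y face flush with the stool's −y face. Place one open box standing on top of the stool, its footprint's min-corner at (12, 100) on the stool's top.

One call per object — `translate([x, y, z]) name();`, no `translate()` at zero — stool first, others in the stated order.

stool();
translate([253, 0, 0]) staircase();
translate([12, 100, 419]) open_box();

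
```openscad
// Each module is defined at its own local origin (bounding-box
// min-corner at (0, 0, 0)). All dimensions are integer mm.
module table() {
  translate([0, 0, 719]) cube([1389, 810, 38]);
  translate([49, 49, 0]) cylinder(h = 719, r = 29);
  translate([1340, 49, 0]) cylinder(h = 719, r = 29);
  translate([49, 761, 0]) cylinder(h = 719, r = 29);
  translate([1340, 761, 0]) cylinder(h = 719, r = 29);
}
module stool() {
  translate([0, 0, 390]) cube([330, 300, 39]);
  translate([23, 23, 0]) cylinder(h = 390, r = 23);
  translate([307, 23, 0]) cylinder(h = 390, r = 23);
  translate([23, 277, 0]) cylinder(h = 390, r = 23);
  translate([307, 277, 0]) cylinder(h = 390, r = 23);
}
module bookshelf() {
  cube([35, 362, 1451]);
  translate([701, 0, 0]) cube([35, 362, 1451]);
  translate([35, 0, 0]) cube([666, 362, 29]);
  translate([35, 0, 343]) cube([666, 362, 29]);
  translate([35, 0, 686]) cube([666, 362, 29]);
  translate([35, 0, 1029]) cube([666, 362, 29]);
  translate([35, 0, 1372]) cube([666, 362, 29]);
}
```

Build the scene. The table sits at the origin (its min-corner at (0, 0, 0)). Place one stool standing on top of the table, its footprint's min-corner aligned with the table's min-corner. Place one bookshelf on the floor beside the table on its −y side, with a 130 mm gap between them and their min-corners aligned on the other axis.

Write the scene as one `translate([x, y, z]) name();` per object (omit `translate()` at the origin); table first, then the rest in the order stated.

table();
translate([0, 0, 757]) stool();
translate([0, -492, 0]) bookshelf();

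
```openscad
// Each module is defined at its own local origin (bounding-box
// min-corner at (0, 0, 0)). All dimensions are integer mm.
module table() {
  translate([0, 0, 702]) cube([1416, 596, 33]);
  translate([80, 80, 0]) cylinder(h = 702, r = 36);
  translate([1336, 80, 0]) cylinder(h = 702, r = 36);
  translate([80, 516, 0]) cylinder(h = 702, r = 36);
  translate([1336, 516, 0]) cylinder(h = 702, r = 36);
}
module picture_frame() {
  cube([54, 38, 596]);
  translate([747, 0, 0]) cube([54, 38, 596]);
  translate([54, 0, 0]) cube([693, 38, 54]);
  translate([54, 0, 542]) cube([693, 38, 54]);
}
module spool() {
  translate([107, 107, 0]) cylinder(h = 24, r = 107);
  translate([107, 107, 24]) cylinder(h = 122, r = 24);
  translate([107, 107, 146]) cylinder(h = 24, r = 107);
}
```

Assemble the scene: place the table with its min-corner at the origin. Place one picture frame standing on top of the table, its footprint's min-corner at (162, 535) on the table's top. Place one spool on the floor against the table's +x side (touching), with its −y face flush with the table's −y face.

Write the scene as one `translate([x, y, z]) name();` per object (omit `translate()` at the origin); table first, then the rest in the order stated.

table();
translate([162, 535, 735]) picture_frame();
translate([1416, 0, 0]) spool();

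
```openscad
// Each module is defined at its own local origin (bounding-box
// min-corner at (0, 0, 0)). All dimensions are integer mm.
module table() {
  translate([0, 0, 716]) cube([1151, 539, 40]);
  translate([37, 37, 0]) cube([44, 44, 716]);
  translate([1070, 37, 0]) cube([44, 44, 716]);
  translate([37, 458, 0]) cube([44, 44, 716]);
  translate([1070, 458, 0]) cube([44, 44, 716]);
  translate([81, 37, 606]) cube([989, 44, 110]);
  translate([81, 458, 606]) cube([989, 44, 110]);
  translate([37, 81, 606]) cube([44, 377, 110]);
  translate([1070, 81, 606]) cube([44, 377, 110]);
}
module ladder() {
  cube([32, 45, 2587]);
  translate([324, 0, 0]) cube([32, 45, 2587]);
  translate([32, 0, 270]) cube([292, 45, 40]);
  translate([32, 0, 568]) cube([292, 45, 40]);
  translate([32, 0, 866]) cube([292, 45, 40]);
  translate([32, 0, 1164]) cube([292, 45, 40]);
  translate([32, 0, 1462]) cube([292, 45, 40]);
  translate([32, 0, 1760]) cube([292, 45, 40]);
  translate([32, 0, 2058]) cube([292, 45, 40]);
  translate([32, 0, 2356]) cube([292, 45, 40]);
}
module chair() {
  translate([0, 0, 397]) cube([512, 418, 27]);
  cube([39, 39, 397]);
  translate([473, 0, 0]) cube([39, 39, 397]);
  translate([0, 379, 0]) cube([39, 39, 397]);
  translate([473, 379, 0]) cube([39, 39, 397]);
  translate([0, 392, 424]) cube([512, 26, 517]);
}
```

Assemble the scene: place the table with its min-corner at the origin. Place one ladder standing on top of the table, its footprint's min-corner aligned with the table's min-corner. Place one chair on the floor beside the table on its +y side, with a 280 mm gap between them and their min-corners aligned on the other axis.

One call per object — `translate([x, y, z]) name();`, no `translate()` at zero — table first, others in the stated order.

table();
translate([0, 0, 756]) ladder();
translate([0, 819, 0]) chair();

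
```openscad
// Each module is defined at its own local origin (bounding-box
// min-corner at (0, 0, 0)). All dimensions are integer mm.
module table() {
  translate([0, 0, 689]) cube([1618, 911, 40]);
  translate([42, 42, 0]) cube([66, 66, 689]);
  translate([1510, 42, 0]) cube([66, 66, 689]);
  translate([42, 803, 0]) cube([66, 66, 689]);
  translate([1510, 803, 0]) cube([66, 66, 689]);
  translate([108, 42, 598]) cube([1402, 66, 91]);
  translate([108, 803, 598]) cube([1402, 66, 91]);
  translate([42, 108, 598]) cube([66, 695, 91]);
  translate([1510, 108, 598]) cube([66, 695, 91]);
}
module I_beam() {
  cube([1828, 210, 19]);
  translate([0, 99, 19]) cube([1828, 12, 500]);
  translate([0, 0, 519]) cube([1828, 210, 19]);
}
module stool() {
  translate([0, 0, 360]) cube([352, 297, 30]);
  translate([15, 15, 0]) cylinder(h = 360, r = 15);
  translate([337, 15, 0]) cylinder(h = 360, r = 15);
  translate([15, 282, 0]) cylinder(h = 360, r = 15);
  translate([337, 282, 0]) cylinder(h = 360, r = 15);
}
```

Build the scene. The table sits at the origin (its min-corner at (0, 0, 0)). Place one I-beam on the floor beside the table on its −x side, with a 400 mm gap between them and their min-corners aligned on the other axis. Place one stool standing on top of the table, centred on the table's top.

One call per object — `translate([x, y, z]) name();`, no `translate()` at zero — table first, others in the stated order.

table();
translate([-2228, 0, 0]) I_beam();
translate([633, 307, 729]) stool();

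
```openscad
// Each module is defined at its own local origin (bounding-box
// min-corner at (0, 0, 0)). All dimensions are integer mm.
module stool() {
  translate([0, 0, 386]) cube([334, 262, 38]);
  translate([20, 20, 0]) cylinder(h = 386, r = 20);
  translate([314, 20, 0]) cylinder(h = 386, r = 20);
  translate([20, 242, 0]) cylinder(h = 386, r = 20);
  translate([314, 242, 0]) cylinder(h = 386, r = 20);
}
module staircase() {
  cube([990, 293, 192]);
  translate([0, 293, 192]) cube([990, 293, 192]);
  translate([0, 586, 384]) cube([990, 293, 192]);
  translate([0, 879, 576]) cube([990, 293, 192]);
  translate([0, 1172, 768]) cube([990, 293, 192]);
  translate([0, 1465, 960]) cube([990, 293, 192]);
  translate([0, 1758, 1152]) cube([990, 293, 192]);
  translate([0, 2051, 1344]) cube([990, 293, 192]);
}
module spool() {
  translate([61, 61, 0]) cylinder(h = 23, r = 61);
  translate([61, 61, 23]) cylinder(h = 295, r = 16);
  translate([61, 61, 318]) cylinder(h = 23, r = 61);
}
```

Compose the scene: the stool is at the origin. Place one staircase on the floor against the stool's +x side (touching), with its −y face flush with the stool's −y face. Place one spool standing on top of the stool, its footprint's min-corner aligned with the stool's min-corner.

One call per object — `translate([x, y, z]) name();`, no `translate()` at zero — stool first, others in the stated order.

stool();
translate([334, 0, 0]) staircase();
translate([0, 0, 424]) spool();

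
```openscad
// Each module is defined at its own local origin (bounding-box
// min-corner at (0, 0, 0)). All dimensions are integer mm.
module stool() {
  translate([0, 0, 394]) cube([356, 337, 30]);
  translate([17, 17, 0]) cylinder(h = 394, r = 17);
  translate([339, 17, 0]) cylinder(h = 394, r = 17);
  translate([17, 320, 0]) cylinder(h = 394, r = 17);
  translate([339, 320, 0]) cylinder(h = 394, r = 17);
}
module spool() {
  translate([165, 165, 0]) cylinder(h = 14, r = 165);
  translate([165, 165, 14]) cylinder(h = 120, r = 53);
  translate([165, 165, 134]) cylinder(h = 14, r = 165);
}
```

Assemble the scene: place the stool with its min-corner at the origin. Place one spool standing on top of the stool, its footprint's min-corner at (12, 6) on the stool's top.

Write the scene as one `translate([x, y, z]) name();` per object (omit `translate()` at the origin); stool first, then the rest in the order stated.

stool();
translate([12, 6, 424]) spool();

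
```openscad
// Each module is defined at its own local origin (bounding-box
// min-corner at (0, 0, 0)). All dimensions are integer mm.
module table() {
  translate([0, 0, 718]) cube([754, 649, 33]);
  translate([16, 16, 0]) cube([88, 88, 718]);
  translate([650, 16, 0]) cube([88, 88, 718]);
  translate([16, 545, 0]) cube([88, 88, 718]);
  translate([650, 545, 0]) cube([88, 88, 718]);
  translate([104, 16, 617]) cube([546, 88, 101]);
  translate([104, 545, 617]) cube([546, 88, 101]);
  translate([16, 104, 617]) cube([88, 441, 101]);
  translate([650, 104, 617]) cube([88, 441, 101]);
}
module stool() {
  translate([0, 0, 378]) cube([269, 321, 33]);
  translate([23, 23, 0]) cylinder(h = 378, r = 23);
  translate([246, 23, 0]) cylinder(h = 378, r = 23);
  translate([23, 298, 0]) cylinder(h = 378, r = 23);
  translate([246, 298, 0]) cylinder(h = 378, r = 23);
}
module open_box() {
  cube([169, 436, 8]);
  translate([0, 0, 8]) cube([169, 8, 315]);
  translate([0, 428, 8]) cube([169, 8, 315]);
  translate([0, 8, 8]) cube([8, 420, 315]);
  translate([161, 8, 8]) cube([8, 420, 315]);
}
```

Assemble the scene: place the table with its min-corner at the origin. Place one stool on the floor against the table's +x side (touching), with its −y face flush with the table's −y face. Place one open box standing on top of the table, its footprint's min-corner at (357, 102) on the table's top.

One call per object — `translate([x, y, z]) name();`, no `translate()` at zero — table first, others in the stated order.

table();
translate([754, 0, 0]) stool();
translate([357, 102, 751]) open_box();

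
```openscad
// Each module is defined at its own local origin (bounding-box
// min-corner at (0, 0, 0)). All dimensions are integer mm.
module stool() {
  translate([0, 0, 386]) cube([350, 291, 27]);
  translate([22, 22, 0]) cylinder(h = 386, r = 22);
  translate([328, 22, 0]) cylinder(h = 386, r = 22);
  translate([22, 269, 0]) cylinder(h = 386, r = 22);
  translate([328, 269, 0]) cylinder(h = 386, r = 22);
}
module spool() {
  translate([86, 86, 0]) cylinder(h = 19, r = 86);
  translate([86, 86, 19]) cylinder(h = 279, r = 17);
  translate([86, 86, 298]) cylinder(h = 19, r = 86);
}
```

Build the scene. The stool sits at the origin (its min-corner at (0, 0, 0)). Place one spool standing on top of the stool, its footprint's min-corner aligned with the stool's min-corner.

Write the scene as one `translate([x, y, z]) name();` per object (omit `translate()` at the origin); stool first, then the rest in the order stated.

stool();
translate([0, 0, 413]) spool();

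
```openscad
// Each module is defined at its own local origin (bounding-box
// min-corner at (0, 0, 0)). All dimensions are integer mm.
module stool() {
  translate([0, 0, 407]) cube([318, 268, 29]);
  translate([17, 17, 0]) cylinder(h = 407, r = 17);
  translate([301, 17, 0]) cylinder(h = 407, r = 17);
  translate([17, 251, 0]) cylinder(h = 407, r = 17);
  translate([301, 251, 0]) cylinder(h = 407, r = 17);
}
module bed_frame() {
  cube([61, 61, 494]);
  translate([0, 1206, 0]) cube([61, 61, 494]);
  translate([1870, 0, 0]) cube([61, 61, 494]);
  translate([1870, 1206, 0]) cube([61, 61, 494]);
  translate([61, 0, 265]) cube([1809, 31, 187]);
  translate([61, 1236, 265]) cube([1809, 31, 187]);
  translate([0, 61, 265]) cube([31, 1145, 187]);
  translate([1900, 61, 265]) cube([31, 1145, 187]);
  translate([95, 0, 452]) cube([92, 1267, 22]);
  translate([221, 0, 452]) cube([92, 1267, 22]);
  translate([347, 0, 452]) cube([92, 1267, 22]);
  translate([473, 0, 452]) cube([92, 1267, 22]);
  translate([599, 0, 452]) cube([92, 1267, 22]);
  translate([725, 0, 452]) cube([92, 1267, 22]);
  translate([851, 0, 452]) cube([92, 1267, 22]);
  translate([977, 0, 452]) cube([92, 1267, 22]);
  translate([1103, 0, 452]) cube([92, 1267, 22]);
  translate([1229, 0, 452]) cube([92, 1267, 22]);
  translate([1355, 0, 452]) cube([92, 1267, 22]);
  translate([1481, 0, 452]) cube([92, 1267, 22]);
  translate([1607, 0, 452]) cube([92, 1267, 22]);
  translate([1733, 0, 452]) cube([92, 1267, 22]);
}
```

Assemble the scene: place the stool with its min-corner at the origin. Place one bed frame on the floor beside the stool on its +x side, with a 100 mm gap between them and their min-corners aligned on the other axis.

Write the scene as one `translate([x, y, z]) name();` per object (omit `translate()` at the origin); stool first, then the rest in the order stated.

stool();
translate([418, 0, 0]) bed_frame();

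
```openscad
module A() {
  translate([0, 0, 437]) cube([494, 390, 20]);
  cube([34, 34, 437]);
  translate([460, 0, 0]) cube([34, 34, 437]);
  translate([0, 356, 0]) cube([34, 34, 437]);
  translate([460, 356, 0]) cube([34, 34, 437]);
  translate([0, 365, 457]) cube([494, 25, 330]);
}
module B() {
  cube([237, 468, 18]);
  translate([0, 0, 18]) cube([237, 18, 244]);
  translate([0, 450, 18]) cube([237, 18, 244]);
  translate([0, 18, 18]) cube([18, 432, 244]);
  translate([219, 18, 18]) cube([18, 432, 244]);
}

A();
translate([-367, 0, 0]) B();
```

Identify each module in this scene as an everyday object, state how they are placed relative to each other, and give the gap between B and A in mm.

A is a chair. B is an open box. The open box is on the floor beside the chair on its −x side. The gap between the open box and the chair is 130 mm.

The open box's nearest face is 130 mm from the chair's −x face.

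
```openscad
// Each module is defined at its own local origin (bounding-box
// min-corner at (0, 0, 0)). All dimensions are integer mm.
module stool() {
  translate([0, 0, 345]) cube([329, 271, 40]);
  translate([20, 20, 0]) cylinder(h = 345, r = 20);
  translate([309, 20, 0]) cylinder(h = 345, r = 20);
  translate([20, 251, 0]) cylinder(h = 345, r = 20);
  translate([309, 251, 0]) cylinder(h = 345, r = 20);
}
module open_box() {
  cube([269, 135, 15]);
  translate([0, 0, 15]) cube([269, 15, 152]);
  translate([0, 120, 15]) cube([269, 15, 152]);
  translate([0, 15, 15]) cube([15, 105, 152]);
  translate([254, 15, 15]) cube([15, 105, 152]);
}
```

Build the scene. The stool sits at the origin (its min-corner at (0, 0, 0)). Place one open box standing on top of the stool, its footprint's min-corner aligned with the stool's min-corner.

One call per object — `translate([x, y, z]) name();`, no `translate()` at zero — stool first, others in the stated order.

stool();
translate([0, 0, 385]) open_box();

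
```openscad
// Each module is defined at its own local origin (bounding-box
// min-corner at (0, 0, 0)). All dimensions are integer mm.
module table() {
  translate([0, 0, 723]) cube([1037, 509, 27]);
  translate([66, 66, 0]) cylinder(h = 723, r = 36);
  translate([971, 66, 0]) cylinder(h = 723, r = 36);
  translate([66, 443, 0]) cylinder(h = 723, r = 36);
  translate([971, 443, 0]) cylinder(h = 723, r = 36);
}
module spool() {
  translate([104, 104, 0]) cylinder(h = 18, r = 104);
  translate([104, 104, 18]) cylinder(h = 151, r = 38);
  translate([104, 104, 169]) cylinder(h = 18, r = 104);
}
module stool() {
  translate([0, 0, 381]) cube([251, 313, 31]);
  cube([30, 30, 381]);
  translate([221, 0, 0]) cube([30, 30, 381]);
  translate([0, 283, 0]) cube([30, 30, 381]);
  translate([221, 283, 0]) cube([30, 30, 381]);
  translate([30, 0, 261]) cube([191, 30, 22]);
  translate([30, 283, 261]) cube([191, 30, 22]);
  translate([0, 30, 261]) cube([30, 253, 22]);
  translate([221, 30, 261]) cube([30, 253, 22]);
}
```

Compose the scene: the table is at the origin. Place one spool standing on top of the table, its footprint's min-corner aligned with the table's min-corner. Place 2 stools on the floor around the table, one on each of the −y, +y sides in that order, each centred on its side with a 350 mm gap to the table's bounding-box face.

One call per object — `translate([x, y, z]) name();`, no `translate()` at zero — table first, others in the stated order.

table();
translate([0, 0, 750]) spool();
translate([393, -663, 0]) stool();
translate([393, 859, 0]) stool();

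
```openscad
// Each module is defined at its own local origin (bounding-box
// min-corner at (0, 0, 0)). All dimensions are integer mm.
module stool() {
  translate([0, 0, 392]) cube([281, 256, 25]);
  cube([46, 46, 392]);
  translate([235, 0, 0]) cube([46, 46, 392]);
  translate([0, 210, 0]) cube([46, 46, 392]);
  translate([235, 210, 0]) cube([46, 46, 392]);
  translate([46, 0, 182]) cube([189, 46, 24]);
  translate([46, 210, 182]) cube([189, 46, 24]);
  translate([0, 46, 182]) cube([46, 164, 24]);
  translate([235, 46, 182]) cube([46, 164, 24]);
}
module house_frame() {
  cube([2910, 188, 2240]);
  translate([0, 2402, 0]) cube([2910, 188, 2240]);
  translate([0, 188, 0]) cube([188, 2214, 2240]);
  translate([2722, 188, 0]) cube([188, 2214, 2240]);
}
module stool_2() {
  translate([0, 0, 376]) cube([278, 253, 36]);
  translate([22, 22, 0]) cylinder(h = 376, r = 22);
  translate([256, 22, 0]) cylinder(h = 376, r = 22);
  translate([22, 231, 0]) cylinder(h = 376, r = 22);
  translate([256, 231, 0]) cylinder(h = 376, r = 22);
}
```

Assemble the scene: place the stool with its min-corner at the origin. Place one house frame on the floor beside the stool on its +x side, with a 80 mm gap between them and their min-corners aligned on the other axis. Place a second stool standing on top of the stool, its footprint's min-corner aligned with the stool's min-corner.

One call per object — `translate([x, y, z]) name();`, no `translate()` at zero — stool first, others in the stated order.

stool();
translate([361, 0, 0]) house_frame();
translate([0, 0, 417]) stool_2();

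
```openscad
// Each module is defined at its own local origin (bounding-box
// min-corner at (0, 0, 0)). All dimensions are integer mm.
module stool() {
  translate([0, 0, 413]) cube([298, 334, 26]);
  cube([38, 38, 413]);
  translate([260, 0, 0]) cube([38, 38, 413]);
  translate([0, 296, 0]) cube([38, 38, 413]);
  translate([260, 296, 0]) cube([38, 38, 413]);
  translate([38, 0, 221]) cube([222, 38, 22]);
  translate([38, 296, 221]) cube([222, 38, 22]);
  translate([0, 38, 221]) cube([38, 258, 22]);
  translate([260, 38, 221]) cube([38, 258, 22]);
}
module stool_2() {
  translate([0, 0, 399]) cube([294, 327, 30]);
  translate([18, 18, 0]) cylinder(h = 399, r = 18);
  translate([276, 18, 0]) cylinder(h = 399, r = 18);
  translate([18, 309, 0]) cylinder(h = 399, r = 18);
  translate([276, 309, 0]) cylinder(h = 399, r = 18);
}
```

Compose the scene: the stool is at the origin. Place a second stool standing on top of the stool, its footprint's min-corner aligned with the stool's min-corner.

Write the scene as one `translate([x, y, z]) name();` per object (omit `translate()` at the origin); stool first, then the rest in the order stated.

stool();
translate([0, 0, 439]) stool_2();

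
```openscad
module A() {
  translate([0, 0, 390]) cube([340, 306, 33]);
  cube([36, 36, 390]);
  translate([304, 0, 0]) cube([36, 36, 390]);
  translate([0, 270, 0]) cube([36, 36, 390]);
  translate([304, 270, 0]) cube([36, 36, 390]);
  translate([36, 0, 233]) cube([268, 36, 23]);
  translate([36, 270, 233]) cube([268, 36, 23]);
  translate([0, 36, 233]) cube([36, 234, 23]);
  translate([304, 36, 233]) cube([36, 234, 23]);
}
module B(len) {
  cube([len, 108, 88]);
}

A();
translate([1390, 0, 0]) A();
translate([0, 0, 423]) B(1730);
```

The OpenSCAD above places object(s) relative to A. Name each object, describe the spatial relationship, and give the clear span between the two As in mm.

A is a stool. B is a beam. A beam spans the tops of two stools. The clear span between the two stools is 1050 mm.

Second stool starts at x = 1390; first ends at x = 340; clear span = 1390 − 340 = 1050 mm.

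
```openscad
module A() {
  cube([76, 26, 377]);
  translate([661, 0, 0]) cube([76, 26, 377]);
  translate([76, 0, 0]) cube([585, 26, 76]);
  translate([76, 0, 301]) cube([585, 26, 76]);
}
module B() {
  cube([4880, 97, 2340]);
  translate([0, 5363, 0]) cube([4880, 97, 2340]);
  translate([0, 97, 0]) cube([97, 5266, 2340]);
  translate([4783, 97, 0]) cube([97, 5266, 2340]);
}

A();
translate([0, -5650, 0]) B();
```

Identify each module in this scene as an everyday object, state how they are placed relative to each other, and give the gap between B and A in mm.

The house frame's nearest face is 190 mm from the picture frame's −y face.

A is a picture frame. B is a house frame. The house frame is on the floor beside the picture frame on its −y side. The gap between the house frame and the picture frame is 190 mm.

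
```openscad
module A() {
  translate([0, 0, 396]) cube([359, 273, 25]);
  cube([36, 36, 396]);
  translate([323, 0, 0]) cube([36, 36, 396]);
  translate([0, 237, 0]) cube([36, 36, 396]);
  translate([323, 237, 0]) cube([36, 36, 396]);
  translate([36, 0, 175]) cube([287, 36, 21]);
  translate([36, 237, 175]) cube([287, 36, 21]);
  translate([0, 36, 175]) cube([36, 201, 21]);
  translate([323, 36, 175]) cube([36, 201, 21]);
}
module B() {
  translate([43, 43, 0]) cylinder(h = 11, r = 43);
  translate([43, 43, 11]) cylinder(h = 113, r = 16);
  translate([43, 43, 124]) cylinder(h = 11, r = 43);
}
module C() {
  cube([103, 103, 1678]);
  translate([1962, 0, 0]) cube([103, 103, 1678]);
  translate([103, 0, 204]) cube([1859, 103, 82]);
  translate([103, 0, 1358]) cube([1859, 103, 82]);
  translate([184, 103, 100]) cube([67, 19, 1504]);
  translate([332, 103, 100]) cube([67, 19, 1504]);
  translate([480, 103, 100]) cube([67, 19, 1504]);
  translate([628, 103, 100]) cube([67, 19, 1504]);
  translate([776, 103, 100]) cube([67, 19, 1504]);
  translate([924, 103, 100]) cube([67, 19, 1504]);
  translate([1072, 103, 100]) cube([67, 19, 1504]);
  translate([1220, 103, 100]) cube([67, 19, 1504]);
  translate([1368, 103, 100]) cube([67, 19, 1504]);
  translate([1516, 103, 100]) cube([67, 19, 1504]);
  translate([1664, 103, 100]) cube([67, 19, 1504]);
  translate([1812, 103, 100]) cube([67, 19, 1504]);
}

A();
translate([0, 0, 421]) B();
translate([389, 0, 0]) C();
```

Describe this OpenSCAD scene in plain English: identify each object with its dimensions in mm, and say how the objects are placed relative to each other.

A is a four-legged stool. The seat is 359×273 mm, 25 mm thick, top at z = 421 mm. It stands on four square legs, each 36×36 mm in cross-section, from z = 0 to the seat underside, each flush with a corner of the seat. Four stretchers, 36 mm wide and 21 mm tall, connect adjacent legs with their undersides at z = 175 mm, each running between the inner faces of the legs it joins and aligned with the legs' outer faces on the other axis.

B is a spool: two coaxial disc flanges of radius 43 mm and thickness 11 mm, joined by a core cylinder of radius 16 mm and height 113 mm. The lower flange rests on z = 0 and the three cylinders share a vertical axis.

C is a fence section. Two 103×103 mm posts, 1678 mm tall, stand on the floor with a clear span of 1859 mm between their inner faces. Two horizontal rails of 103×82 mm section span the gap between the posts with their undersides at z = 204 mm and z = 1358 mm, flush with the posts' −y face. 12 pickets, each 67 mm wide, 19 mm thick and 1504 mm tall, are fixed to the +y face of the rails with their bottoms at z = 100 mm, evenly spaced across the span with equal gaps (rounded down to the nearest mm) at the −x end and between each pair — any rounding remainder accumulates at the +x end.

The spool is on top of the stool. The fence section is on the floor beside the stool on its +x side.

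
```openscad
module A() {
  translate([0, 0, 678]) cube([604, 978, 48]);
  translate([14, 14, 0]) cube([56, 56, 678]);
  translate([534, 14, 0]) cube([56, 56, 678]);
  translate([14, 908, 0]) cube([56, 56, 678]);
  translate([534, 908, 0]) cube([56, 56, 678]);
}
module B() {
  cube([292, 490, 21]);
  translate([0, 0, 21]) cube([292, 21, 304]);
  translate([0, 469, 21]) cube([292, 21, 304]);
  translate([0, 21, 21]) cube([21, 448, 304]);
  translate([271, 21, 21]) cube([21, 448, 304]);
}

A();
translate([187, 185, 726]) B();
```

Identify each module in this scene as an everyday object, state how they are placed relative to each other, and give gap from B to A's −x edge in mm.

The open box's min-x is at 187; the table's min-x is 0; gap = 187 mm.

A is a table. B is an open box. The open box is on top of the table. The gap from the open box to the table's −x edge is 187 mm.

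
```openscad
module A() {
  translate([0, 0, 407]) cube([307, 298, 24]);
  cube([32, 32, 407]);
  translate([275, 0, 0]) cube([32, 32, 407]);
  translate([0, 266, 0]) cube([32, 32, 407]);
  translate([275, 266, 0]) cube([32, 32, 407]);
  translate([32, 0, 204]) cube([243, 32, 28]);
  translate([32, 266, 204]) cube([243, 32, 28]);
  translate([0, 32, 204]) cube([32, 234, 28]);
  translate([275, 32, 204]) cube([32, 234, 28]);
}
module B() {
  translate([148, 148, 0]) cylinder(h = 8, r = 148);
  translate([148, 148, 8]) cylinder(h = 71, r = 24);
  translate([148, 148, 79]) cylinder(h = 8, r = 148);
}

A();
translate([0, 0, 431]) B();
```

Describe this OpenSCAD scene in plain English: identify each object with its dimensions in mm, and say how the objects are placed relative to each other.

A is a four-legged stool. The seat is a 307×298×24 mm slab whose top surface is at z = 431 mm; four square legs, each 32×32 mm in cross-section, run from the floor (z = 0) to the underside of the seat, each flush with a corner of the seat. Four stretchers, 32 mm wide and 28 mm tall, connect adjacent legs with their undersides at z = 204 mm, each running between the inner faces of the legs it joins and aligned with the legs' outer faces on the other axis.

B is a spool: two coaxial disc flanges of radius 148 mm and thickness 8 mm, joined by a core cylinder of radius 24 mm and height 71 mm. The lower flange rests on z = 0 and the three cylinders share a vertical axis.

The spool is on top of the stool.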